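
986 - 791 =195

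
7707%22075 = 7707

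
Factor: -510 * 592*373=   -  112616160 =-2^5*3^1*5^1*17^1 *37^1*373^1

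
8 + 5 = 13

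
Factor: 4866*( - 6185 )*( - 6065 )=2^1*3^1*5^2*811^1*1213^1*1237^1 = 182533513650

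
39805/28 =1421+17/28= 1421.61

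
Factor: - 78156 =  - 2^2*3^2 * 13^1*167^1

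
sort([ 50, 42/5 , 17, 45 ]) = [ 42/5,17,  45 , 50] 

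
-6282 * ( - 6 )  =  37692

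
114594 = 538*213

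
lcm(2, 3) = 6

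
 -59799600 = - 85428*700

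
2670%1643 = 1027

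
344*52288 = 17987072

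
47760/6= 7960  =  7960.00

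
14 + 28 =42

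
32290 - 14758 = 17532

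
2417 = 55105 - 52688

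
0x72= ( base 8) 162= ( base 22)54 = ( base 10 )114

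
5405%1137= 857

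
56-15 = 41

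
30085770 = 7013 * 4290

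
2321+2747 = 5068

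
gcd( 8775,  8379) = 9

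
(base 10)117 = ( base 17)6f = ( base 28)45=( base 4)1311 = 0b1110101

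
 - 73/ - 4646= 73/4646  =  0.02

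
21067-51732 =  - 30665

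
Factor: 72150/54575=78/59=2^1*3^1*13^1* 59^( - 1 )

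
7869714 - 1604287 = 6265427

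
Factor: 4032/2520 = 8/5 =2^3*5^(-1 ) 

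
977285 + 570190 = 1547475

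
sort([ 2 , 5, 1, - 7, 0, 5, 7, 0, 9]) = [ - 7, 0,0,1, 2,5,5,  7, 9]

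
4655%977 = 747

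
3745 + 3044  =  6789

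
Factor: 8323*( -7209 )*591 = -3^5*7^1*29^1*41^1*89^1 * 197^1 = -35460299637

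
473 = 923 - 450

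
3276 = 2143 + 1133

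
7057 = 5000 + 2057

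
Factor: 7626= 2^1*3^1*31^1 * 41^1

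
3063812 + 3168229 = 6232041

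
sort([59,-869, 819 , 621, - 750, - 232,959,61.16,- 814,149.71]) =[- 869,  -  814, - 750,-232,59,61.16,149.71,621,819,959]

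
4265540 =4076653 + 188887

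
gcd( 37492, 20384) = 364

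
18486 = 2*9243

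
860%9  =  5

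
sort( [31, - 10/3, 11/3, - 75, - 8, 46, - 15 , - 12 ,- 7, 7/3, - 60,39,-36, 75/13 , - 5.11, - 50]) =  [-75, - 60, - 50,-36, - 15, - 12,-8,-7, - 5.11 , - 10/3, 7/3,11/3,75/13, 31, 39,  46] 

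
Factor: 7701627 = 3^1 *359^1 * 7151^1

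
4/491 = 4/491  =  0.01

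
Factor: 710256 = 2^4*3^1*14797^1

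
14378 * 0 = 0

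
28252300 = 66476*425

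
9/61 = 9/61 = 0.15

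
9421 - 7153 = 2268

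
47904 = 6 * 7984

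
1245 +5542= 6787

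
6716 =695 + 6021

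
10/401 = 10/401  =  0.02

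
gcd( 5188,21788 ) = 4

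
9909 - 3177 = 6732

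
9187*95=872765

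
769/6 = 128 + 1/6 =128.17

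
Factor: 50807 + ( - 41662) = 5^1*31^1*59^1= 9145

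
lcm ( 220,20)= 220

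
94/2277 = 94/2277 = 0.04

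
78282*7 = 547974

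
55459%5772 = 3511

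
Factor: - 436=  -  2^2*109^1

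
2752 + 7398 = 10150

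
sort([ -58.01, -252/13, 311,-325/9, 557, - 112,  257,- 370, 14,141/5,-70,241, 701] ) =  [-370, - 112, - 70,-58.01,- 325/9,-252/13,  14, 141/5, 241,  257,311, 557,  701]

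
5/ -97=-5/97 = -  0.05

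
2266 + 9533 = 11799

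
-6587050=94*( - 70075 )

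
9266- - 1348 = 10614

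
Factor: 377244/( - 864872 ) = - 2^(- 1)*3^3*7^1*499^1  *108109^( - 1) = - 94311/216218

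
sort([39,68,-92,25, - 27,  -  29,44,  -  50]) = [ - 92, - 50, -29,-27,  25, 39,  44,  68 ]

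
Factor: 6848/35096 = 2^3*41^(-1)  =  8/41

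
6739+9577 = 16316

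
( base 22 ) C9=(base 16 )111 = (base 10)273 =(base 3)101010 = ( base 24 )B9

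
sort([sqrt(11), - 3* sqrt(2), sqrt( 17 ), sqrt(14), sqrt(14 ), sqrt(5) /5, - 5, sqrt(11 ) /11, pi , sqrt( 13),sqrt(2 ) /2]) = [ - 5, - 3 * sqrt(2),sqrt(11)/11, sqrt (5)/5,sqrt ( 2)/2,pi, sqrt(11 ), sqrt(13), sqrt ( 14),sqrt(14), sqrt(17) ] 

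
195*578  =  112710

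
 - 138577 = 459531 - 598108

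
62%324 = 62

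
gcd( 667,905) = 1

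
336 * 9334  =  3136224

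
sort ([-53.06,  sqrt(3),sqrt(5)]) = [ - 53.06, sqrt(3 ),sqrt(5 ) ]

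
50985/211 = 241 + 134/211=241.64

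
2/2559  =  2/2559= 0.00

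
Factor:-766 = -2^1*383^1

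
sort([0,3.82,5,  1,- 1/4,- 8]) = [ - 8, - 1/4,  0, 1,3.82 , 5 ]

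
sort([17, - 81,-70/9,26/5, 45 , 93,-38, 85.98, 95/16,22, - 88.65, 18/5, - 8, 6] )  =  [ - 88.65, - 81, - 38,-8, - 70/9, 18/5, 26/5, 95/16,6, 17,  22,45, 85.98, 93] 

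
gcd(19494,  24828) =6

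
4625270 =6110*757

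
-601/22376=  - 601/22376 = -0.03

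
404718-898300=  - 493582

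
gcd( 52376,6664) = 8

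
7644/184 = 1911/46 = 41.54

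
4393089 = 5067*867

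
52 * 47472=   2468544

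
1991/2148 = 1991/2148=0.93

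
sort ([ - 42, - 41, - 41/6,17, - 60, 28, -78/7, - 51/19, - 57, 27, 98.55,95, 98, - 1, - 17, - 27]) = [ - 60,  -  57, - 42, - 41,-27,  -  17, - 78/7, - 41/6, - 51/19, - 1, 17,  27, 28,95, 98,98.55 ] 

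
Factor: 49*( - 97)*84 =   -  2^2*3^1*7^3 * 97^1= - 399252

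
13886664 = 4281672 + 9604992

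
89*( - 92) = - 8188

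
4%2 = 0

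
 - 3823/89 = - 43 + 4/89= - 42.96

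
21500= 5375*4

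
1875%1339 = 536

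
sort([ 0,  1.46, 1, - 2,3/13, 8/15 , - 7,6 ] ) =[ - 7, - 2, 0, 3/13,8/15, 1, 1.46, 6 ]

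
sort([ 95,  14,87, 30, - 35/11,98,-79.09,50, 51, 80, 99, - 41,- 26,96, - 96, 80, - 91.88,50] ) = [-96, - 91.88,-79.09, - 41, -26, - 35/11,14, 30 , 50,  50 , 51, 80,80, 87, 95,96,98,99]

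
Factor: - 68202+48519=  -  19683 = - 3^9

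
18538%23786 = 18538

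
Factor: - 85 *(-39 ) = 3^1*5^1*13^1* 17^1 = 3315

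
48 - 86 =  - 38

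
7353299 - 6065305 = 1287994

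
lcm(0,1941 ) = 0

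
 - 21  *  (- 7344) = 154224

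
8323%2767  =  22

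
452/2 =226 = 226.00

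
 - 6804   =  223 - 7027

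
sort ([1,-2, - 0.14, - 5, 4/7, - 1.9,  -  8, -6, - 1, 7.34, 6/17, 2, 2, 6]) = [-8,- 6, - 5, - 2, - 1.9,-1, - 0.14,6/17, 4/7, 1, 2,  2, 6, 7.34] 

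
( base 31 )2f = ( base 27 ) 2n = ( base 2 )1001101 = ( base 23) 38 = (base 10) 77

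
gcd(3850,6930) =770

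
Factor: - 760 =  - 2^3*5^1*19^1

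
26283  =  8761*3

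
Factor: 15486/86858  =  7743/43429 = 3^1*29^1*89^1 * 137^( - 1)*317^( - 1 ) 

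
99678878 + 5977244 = 105656122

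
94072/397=94072/397 = 236.96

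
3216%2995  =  221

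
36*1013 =36468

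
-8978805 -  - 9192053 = 213248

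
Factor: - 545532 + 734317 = 188785 = 5^1*17^1*2221^1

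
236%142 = 94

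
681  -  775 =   -  94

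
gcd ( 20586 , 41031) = 141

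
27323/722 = 27323/722  =  37.84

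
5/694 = 5/694 = 0.01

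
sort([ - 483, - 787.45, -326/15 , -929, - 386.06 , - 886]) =[ - 929, - 886, - 787.45 , - 483,- 386.06,- 326/15 ] 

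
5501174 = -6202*( - 887)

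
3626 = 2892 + 734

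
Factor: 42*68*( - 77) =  - 219912 = - 2^3*3^1 * 7^2*11^1*17^1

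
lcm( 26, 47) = 1222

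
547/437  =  547/437 = 1.25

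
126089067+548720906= 674809973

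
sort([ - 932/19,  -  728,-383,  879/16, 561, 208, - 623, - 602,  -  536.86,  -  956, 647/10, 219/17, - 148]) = [ - 956, - 728, - 623,-602,-536.86,-383,  -  148,-932/19, 219/17, 879/16, 647/10,208,561 ] 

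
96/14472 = 4/603 = 0.01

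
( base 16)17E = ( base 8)576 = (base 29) D5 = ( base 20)j2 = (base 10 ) 382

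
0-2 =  - 2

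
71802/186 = 11967/31 = 386.03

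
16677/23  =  725 + 2/23  =  725.09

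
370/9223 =370/9223  =  0.04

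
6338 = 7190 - 852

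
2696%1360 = 1336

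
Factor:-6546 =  - 2^1*3^1*1091^1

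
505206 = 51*9906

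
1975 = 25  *79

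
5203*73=379819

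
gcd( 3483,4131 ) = 81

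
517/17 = 517/17 = 30.41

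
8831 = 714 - -8117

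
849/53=16  +  1/53= 16.02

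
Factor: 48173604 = 2^2*3^1*4014467^1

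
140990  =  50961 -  - 90029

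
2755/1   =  2755 = 2755.00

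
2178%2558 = 2178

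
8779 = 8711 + 68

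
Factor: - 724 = -2^2 * 181^1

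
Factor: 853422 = 2^1*3^1*142237^1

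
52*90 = 4680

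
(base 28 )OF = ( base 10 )687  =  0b1010101111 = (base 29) nk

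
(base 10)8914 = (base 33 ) 864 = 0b10001011010010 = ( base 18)1994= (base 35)79o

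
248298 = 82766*3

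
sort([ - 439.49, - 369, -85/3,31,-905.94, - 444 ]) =[ - 905.94, - 444, - 439.49, - 369, - 85/3,31 ] 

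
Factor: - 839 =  - 839^1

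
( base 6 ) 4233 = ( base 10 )957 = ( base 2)1110111101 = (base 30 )11R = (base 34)s5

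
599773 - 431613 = 168160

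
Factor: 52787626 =2^1 * 3023^1 * 8731^1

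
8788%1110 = 1018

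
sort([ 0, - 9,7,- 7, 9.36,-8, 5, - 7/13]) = [-9, - 8, - 7,-7/13, 0, 5, 7, 9.36 ] 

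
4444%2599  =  1845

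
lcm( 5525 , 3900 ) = 66300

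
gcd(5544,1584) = 792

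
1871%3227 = 1871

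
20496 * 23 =471408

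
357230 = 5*71446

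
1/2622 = 1/2622 = 0.00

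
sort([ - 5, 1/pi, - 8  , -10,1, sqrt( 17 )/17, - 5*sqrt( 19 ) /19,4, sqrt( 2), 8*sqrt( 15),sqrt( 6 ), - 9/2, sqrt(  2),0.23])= [- 10,-8, - 5,  -  9/2, - 5*sqrt( 19 ) /19, 0.23, sqrt( 17) /17, 1/pi,1, sqrt( 2),sqrt ( 2), sqrt( 6 ),  4, 8*sqrt(15)] 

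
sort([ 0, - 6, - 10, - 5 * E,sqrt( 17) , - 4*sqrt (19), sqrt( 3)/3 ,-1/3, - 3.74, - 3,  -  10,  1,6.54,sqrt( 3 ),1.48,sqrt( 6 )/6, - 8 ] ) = [ - 4 *sqrt( 19), - 5 * E, - 10, - 10, - 8, - 6, - 3.74, - 3, - 1/3,0, sqrt( 6) /6,sqrt( 3 ) /3 , 1 , 1.48, sqrt(3 ),sqrt( 17), 6.54]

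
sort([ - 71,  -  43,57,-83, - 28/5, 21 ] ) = [ - 83, - 71 ,- 43, - 28/5, 21, 57] 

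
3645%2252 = 1393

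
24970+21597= 46567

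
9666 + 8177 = 17843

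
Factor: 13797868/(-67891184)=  -2^( - 2 )*7^1*492781^1 * 4243199^( - 1 )= - 3449467/16972796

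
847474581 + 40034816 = 887509397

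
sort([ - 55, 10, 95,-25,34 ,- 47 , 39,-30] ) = [ - 55 , - 47, - 30,- 25, 10, 34, 39,95]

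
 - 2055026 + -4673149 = -6728175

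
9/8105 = 9/8105 = 0.00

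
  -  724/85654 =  - 362/42827=-0.01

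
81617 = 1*81617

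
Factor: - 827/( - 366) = 2^( - 1 ) *3^ ( - 1)*61^( - 1)*827^1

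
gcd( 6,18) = 6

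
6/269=6/269  =  0.02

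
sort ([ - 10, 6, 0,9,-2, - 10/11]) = [ - 10, - 2,-10/11, 0, 6,9]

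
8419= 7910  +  509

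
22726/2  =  11363 = 11363.00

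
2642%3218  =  2642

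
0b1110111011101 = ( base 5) 221040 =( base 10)7645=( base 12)4511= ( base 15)23ea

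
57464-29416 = 28048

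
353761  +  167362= 521123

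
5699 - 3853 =1846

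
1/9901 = 1/9901 = 0.00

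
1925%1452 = 473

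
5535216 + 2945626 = 8480842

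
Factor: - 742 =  - 2^1*7^1 * 53^1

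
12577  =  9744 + 2833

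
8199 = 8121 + 78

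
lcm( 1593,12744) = 12744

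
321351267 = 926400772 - 605049505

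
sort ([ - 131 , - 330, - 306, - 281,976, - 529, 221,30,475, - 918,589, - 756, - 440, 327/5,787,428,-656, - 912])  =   [-918,  -  912, - 756, - 656,- 529, - 440, - 330, - 306, - 281, - 131, 30 , 327/5,221  ,  428,475 , 589, 787,976]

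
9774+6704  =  16478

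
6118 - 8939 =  - 2821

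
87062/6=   14510 + 1/3 = 14510.33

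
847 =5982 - 5135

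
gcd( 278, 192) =2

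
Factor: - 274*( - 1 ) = 274 = 2^1*137^1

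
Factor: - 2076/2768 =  - 3/4=- 2^( - 2 )*3^1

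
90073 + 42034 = 132107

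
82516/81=82516/81 =1018.72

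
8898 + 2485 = 11383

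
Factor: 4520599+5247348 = 7^1*139^1*10039^1 = 9767947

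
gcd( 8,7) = 1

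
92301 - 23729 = 68572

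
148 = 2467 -2319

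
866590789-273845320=592745469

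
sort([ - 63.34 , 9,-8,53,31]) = [  -  63.34,-8, 9,31, 53 ] 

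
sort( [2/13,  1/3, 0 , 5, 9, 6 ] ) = [0, 2/13, 1/3 , 5,6,9 ]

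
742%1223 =742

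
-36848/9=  - 36848/9 = -4094.22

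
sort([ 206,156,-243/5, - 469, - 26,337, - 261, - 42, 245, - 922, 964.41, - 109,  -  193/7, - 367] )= [ - 922,- 469, - 367 ,  -  261, - 109, - 243/5, - 42,-193/7, - 26,156,206, 245, 337, 964.41] 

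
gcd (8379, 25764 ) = 57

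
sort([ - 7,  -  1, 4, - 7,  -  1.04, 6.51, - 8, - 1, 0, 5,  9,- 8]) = [ - 8,  -  8, - 7, - 7, - 1.04, - 1, -1, 0, 4,  5, 6.51, 9] 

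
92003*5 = 460015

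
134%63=8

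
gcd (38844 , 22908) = 996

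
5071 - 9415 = -4344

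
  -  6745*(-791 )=5335295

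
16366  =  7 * 2338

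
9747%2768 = 1443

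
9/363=3/121 = 0.02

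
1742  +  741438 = 743180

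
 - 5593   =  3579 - 9172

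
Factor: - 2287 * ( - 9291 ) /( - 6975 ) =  - 3^( - 1)*5^( - 2 )*19^1 * 31^(-1 )*163^1*2287^1 = - 7082839/2325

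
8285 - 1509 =6776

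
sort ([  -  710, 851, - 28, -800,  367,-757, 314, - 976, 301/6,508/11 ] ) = [ - 976, - 800, - 757, - 710, - 28, 508/11,  301/6,  314,  367, 851 ]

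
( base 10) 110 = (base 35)35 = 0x6e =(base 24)4e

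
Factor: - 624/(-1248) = 2^( - 1 ) = 1/2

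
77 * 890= 68530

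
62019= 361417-299398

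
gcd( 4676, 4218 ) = 2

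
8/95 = 8/95 = 0.08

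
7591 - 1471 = 6120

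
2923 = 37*79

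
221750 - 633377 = - 411627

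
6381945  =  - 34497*(-185) 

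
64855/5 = 12971 = 12971.00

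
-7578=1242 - 8820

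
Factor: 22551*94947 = 2141149797 = 3^2*7517^1*31649^1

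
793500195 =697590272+95909923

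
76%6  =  4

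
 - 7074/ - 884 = 8 + 1/442 = 8.00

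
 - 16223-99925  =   - 116148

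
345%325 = 20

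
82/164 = 1/2 = 0.50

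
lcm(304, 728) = 27664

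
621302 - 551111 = 70191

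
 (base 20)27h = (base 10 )957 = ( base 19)2c7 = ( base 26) 1al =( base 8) 1675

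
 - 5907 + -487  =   - 6394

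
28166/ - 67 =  - 421 + 41/67 =-  420.39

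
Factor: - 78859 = -11^1  *  67^1 *107^1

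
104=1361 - 1257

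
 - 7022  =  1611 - 8633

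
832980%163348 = 16240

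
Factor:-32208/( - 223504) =33/229 = 3^1*11^1*229^ ( - 1)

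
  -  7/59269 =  - 1 + 8466/8467 = - 0.00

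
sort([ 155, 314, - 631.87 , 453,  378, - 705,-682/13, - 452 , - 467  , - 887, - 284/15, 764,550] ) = [ - 887, - 705, - 631.87, - 467, - 452, - 682/13, - 284/15,155, 314, 378, 453,550,764] 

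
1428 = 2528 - 1100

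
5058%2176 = 706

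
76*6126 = 465576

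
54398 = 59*922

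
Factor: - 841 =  - 29^2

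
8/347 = 8/347  =  0.02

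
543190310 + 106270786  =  649461096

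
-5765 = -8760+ 2995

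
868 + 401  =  1269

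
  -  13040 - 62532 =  - 75572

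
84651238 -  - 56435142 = 141086380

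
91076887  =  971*93797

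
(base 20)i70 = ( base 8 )16254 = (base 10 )7340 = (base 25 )bif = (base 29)8l3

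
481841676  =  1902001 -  - 479939675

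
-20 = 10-30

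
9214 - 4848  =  4366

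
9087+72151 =81238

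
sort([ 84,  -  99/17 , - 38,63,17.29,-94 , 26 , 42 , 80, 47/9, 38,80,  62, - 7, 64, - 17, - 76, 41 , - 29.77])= [-94, - 76,-38, - 29.77, - 17, - 7,  -  99/17,  47/9, 17.29, 26 , 38 , 41 , 42,62 , 63,64 , 80,  80,84 ]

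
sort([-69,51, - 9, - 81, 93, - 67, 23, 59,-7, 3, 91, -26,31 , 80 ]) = [ - 81, - 69, - 67, - 26, - 9, - 7 , 3, 23,31 , 51,59, 80,91, 93]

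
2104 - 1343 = 761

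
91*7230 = 657930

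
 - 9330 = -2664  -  6666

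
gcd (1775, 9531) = 1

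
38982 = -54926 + 93908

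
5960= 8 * 745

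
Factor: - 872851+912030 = 39179=7^1*29^1 * 193^1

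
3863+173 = 4036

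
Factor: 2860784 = 2^4*178799^1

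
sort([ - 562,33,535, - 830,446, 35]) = [ - 830, - 562,33,35,  446,535]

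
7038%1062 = 666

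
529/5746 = 529/5746 = 0.09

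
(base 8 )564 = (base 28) D8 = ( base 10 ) 372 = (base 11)309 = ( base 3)111210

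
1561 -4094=-2533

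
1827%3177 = 1827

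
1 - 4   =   - 3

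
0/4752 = 0 = 0.00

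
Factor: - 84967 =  - 84967^1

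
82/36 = 41/18 = 2.28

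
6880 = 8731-1851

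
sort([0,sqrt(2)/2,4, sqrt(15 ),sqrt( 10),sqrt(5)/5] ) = [0, sqrt( 5)/5, sqrt(2 ) /2, sqrt(10), sqrt( 15),4]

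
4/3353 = 4/3353 =0.00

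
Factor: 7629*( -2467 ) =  - 3^1* 2467^1*2543^1 = -18820743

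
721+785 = 1506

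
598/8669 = 598/8669=0.07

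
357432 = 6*59572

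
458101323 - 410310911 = 47790412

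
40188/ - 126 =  - 6698/21 = - 318.95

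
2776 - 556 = 2220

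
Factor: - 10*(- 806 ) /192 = 2^( - 4)*3^(-1)*5^1*13^1*31^1 = 2015/48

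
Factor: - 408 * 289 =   -  117912 = - 2^3*3^1*17^3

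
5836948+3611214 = 9448162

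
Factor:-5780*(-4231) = 24455180 = 2^2*5^1*17^2 * 4231^1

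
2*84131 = 168262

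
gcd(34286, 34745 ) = 1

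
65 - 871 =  - 806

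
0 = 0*96297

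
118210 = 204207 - 85997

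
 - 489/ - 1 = 489/1 = 489.00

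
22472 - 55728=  - 33256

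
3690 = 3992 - 302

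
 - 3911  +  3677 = - 234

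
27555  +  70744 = 98299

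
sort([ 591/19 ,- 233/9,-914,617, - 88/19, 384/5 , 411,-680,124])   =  [ - 914  , - 680, - 233/9,-88/19,  591/19,384/5, 124, 411 , 617] 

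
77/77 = 1 = 1.00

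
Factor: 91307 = 17^1*41^1*131^1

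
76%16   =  12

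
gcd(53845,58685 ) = 605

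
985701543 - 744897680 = 240803863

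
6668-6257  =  411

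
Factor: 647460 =2^2* 3^3*5^1*11^1 * 109^1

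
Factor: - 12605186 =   -  2^1*11^1*572963^1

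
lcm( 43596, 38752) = 348768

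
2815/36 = 78 + 7/36 = 78.19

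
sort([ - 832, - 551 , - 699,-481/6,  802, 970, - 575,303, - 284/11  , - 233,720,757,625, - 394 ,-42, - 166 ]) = [ - 832, - 699,  -  575,  -  551, - 394, - 233, - 166, - 481/6, - 42, - 284/11 , 303, 625,720,757 , 802, 970] 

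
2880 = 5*576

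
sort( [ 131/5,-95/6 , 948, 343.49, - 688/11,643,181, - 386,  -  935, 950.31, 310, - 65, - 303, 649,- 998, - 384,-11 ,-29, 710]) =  [ - 998,-935, - 386, - 384, - 303, - 65, - 688/11,-29, - 95/6, - 11, 131/5,181, 310, 343.49, 643,  649, 710,948,950.31 ] 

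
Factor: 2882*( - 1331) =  - 2^1 * 11^4*131^1 = - 3835942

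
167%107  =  60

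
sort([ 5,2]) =[ 2, 5] 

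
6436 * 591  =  3803676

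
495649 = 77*6437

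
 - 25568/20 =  - 1279 + 3/5 = - 1278.40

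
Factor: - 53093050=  - 2^1*5^2*113^1*9397^1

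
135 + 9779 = 9914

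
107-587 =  - 480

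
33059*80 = 2644720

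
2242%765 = 712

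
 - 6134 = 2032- 8166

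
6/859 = 6/859 = 0.01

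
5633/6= 938 + 5/6 = 938.83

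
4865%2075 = 715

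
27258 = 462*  59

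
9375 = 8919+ 456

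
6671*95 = 633745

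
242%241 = 1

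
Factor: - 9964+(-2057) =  - 12021 = - 3^1* 4007^1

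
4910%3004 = 1906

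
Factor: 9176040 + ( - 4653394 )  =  2^1*17^1*19^1*7001^1 = 4522646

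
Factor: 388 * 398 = 2^3*97^1*199^1 = 154424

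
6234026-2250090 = 3983936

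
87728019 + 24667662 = 112395681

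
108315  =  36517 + 71798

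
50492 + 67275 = 117767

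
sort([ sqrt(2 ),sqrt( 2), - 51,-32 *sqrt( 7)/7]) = [ - 51, - 32*sqrt(7) /7,sqrt( 2), sqrt(2 ) ] 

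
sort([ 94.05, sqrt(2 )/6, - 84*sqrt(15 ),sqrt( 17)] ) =[  -  84*sqrt( 15 ), sqrt(2 ) /6, sqrt( 17),94.05 ]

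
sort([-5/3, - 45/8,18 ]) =[ - 45/8,  -  5/3 , 18]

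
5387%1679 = 350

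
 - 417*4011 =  - 1672587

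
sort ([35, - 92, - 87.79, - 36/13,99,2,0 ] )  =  [- 92,- 87.79, - 36/13,0,2, 35,99 ]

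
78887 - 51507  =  27380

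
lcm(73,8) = 584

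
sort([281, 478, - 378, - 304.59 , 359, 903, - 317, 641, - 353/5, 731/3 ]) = [ - 378, - 317, - 304.59,  -  353/5, 731/3,281,359, 478, 641, 903 ] 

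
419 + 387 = 806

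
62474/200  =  31237/100 = 312.37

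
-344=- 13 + -331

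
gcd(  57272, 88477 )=1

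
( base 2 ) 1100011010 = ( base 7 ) 2213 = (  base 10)794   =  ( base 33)O2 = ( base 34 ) nc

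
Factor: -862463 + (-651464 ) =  - 1513927^1 = -1513927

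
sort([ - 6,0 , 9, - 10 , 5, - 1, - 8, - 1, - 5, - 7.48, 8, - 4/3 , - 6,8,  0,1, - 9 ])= [ - 10, - 9, - 8, - 7.48,-6, - 6 , - 5, - 4/3, - 1, -1,0,0,1, 5,8,  8, 9]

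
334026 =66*5061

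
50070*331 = 16573170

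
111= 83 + 28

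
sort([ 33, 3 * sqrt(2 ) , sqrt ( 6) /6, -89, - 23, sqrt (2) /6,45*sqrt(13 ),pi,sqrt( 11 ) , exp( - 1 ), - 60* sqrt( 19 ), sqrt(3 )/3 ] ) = [  -  60*sqrt( 19), - 89 , - 23, sqrt(2 )/6,exp( - 1),sqrt (6) /6 , sqrt(3 )/3,pi , sqrt(11),3*sqrt( 2),33,45*sqrt(13)]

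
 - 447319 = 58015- 505334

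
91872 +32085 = 123957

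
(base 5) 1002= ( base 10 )127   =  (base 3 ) 11201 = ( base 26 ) 4n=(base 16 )7F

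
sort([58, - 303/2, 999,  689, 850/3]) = [ - 303/2,58, 850/3,689, 999 ] 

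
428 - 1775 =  - 1347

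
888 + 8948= 9836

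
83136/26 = 41568/13 = 3197.54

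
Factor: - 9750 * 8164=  - 79599000= -2^3*3^1*5^3*13^2 * 157^1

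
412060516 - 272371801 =139688715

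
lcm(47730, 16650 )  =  715950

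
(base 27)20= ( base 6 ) 130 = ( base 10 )54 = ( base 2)110110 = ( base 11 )4a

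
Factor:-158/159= -2^1*3^( - 1 ) *53^( - 1 )*79^1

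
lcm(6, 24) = 24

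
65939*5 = 329695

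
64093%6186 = 2233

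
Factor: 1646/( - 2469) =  -2^1*3^ ( - 1 ) = - 2/3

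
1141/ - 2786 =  - 1+235/398 = - 0.41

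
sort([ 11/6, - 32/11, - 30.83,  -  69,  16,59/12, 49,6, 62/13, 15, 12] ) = [  -  69, - 30.83, - 32/11, 11/6, 62/13,  59/12,6,  12,15,16 , 49]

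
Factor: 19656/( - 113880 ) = -63/365 =- 3^2*5^( - 1) * 7^1*73^( - 1)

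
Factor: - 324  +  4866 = 4542  =  2^1 * 3^1 * 757^1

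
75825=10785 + 65040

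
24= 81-57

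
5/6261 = 5/6261 =0.00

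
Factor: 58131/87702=2^( - 1 )*3^2*47^(  -  1)*311^( - 1)* 2153^1=19377/29234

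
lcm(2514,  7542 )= 7542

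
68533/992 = 69 + 85/992 = 69.09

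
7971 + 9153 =17124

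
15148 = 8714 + 6434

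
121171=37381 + 83790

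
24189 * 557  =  13473273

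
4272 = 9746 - 5474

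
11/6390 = 11/6390 = 0.00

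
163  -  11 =152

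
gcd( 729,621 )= 27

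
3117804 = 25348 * 123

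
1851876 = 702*2638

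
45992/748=61 + 91/187 = 61.49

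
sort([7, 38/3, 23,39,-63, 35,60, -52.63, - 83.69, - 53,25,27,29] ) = [ - 83.69, - 63, - 53, - 52.63,7,38/3,23,25,27,29,35, 39, 60 ]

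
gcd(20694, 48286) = 6898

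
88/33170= 44/16585 = 0.00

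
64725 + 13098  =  77823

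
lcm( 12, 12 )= 12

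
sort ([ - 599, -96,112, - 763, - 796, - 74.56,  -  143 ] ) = [ - 796,  -  763,-599, - 143, - 96, - 74.56, 112 ] 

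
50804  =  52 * 977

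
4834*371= 1793414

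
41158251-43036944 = - 1878693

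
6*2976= 17856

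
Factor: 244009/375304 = 2^( - 3)*43^(  -  1 )*1091^( - 1 )*244009^1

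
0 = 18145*0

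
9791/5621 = 1 + 4170/5621 = 1.74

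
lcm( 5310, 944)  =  42480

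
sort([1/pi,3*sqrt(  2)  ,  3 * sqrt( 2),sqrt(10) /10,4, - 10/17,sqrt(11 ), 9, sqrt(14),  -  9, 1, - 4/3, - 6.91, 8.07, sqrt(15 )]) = [-9, - 6.91, - 4/3, - 10/17, sqrt(10 ) /10, 1/pi, 1, sqrt(11 ),sqrt( 14),sqrt ( 15),4, 3*sqrt( 2 ),3 * sqrt( 2 ), 8.07, 9]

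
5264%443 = 391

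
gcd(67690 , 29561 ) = 7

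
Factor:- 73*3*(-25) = 3^1*5^2*73^1 = 5475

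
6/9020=3/4510 = 0.00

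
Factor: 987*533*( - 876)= - 460838196 = - 2^2*3^2 * 7^1*13^1 * 41^1 * 47^1*73^1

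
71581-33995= 37586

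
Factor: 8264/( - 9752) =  - 1033/1219 =-  23^( - 1)*53^( - 1)*1033^1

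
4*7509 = 30036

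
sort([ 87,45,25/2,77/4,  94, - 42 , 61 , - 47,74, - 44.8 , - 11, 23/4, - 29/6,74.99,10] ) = [-47,  -  44.8, - 42, - 11,- 29/6 , 23/4 , 10, 25/2, 77/4,45 , 61,74,74.99,  87,  94 ]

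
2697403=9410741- 6713338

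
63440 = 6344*10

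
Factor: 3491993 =71^1*137^1 *359^1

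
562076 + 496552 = 1058628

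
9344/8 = 1168= 1168.00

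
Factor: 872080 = 2^4*5^1*11^1*991^1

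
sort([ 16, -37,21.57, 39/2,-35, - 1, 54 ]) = [-37, - 35, - 1,16,39/2,21.57,54]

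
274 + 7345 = 7619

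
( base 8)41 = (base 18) 1f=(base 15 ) 23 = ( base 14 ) 25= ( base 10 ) 33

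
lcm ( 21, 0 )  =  0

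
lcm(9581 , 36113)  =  469469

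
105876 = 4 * 26469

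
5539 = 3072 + 2467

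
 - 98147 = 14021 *( - 7)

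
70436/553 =127 + 205/553=127.37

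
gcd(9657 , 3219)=3219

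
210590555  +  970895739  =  1181486294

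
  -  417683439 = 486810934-904494373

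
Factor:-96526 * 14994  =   - 1447310844= - 2^2*3^2*7^2 * 17^3* 167^1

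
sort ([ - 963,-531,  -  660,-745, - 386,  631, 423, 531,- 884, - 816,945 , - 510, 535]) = [ - 963, - 884,  -  816, - 745, - 660, - 531,-510, - 386, 423, 531, 535, 631, 945]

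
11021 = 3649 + 7372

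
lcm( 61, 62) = 3782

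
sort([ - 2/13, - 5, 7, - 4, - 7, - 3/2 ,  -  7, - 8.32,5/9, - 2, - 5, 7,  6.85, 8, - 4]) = [ - 8.32, - 7, - 7,-5, -5,-4, - 4, -2, - 3/2,-2/13,5/9, 6.85, 7,  7, 8]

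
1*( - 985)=-985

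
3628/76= 907/19 = 47.74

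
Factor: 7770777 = 3^1*7^1*37^1*73^1 * 137^1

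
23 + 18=41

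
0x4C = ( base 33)2a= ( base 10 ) 76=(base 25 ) 31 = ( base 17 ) 48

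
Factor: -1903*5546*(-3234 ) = 34131758892 = 2^2*3^1*7^2*11^2*47^1*59^1*173^1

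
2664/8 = 333=333.00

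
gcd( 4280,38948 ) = 428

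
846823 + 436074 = 1282897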